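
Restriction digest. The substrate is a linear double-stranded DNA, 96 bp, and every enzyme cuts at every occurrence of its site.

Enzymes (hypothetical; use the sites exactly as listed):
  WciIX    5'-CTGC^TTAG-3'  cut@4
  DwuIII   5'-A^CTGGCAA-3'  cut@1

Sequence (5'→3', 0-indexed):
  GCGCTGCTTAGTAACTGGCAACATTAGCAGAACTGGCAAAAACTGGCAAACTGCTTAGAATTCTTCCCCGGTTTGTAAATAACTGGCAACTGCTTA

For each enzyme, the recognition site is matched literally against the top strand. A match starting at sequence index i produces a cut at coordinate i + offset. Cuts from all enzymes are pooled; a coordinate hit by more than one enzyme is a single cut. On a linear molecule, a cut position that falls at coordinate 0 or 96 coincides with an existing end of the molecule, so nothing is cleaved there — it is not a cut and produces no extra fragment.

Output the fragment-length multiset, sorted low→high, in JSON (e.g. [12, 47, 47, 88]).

Per-enzyme occurrences:
  WciIX (CTGCTTAG, off=4): starts [3, 50] → cuts [7, 54]
  DwuIII (ACTGGCAA, off=1): starts [13, 31, 41, 81] → cuts [14, 32, 42, 82]

Pooled cuts: [7, 14, 32, 42, 54, 82]

Fragments:
  [0,7): 7 bp
  [7,14): 7 bp
  [14,32): 18 bp
  [32,42): 10 bp
  [42,54): 12 bp
  [54,82): 28 bp
  [82,96): 14 bp

[7,7,10,12,14,18,28]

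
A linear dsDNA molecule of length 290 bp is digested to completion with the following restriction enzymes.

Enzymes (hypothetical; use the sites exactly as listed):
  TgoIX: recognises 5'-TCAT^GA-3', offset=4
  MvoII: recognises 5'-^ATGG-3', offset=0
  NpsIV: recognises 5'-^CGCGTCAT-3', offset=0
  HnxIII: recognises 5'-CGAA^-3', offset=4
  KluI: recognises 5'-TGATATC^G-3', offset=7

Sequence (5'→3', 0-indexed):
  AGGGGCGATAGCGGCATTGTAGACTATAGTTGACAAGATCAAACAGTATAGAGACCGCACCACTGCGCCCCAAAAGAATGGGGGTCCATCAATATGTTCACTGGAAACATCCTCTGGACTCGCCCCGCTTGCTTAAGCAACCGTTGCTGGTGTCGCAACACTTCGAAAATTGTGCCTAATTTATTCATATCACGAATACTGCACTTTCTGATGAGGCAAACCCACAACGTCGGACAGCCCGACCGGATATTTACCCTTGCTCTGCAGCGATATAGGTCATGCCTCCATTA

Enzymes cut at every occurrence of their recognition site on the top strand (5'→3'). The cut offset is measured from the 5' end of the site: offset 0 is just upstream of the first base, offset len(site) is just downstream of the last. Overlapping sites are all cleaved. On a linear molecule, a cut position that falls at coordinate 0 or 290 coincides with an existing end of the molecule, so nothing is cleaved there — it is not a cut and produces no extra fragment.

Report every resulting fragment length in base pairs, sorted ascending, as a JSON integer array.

[29,77,90,94]

Per-enzyme occurrences:
  TgoIX (TCATGA, off=4): no sites
  MvoII (ATGG, off=0): starts [77] → cuts [77]
  NpsIV (CGCGTCAT, off=0): no sites
  HnxIII (CGAA, off=4): starts [163, 192] → cuts [167, 196]
  KluI (TGATATCG, off=7): no sites

Pooled cuts: [77, 167, 196]

Fragments:
  [0,77): 77 bp
  [77,167): 90 bp
  [167,196): 29 bp
  [196,290): 94 bp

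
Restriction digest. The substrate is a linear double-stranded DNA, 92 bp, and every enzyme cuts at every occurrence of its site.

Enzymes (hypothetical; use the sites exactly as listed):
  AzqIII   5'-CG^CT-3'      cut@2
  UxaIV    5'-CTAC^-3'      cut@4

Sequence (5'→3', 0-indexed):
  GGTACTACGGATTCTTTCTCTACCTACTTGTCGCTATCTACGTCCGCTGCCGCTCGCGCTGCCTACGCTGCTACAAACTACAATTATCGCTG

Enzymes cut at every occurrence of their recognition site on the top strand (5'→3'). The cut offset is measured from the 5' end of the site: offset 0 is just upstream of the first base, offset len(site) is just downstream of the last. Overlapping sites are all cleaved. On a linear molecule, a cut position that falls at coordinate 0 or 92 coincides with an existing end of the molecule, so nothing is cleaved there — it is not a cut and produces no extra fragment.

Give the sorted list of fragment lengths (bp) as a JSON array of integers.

Scan for sites:
  AzqIII (CGCT, off=2): starts [31, 44, 50, 56, 65, 87] → cuts [33, 46, 52, 58, 67, 89]
  UxaIV (CTAC, off=4): starts [4, 19, 23, 37, 62, 70, 77] → cuts [8, 23, 27, 41, 66, 74, 81]

Pooled cuts: [8, 23, 27, 33, 41, 46, 52, 58, 66, 67, 74, 81, 89]

Fragments:
  [0,8): 8 bp
  [8,23): 15 bp
  [23,27): 4 bp
  [27,33): 6 bp
  [33,41): 8 bp
  [41,46): 5 bp
  [46,52): 6 bp
  [52,58): 6 bp
  [58,66): 8 bp
  [66,67): 1 bp
  [67,74): 7 bp
  [74,81): 7 bp
  [81,89): 8 bp
  [89,92): 3 bp

[1,3,4,5,6,6,6,7,7,8,8,8,8,15]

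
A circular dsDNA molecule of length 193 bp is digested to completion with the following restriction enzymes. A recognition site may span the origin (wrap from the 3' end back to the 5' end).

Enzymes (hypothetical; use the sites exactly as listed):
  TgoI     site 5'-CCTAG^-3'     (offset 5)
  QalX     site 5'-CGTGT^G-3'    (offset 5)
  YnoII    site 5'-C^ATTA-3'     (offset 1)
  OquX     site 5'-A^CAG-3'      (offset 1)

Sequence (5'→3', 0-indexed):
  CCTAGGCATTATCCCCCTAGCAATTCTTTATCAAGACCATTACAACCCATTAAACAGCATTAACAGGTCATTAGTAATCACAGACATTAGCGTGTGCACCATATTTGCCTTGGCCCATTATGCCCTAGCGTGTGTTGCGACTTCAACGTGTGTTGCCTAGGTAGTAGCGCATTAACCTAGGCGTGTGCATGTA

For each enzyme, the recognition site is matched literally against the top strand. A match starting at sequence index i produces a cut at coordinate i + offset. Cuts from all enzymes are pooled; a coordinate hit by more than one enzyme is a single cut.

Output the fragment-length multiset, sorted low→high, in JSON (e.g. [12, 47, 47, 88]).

Scan for sites:
  TgoI (CCTAG, off=5): starts [0, 15, 123, 155, 175] → cuts [5, 20, 128, 160, 180]
  QalX (CGTGTG, off=5): starts [90, 128, 146, 181] → cuts [95, 133, 151, 186]
  YnoII (CATTA, off=1): starts [6, 37, 47, 57, 68, 84, 115, 169] → cuts [7, 38, 48, 58, 69, 85, 116, 170]
  OquX (ACAG, off=1): starts [53, 62, 79] → cuts [54, 63, 80]

All cut coordinates (distinct, sorted): [5, 7, 20, 38, 48, 54, 58, 63, 69, 80, 85, 95, 116, 128, 133, 151, 160, 170, 180, 186]

Fragments:
  5→7: 2 bp
  7→20: 13 bp
  20→38: 18 bp
  38→48: 10 bp
  48→54: 6 bp
  54→58: 4 bp
  58→63: 5 bp
  63→69: 6 bp
  69→80: 11 bp
  80→85: 5 bp
  85→95: 10 bp
  95→116: 21 bp
  116→128: 12 bp
  128→133: 5 bp
  133→151: 18 bp
  151→160: 9 bp
  160→170: 10 bp
  170→180: 10 bp
  180→186: 6 bp
  186→5 (wrap): 193-186+5 = 12 bp

[2,4,5,5,5,6,6,6,9,10,10,10,10,11,12,12,13,18,18,21]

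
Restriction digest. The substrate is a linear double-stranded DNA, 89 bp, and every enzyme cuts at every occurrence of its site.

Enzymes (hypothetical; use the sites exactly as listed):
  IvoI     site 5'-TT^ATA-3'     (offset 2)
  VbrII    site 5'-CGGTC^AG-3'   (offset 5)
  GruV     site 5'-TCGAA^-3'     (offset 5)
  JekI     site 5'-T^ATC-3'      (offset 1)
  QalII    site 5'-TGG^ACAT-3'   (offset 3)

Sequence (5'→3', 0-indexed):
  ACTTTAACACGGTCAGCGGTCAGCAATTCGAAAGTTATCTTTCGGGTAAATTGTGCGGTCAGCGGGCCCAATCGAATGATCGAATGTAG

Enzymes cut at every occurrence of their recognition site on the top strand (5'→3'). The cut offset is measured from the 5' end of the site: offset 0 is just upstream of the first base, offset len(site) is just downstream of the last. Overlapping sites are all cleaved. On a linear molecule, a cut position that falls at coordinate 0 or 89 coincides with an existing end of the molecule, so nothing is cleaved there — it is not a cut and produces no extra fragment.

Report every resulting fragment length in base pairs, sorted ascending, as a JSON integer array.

[4,5,7,8,11,14,16,24]

Per-enzyme occurrences:
  IvoI (TTATA, off=2): no sites
  VbrII CGGTCAG/5: at [9, 16, 55] ⇒ [14, 21, 60]
  GruV TCGAA/5: at [27, 71, 79] ⇒ [32, 76, 84]
  JekI TATC/1: at [35] ⇒ [36]
  QalII (TGGACAT, off=3): no sites

Pooled cuts: [14, 21, 32, 36, 60, 76, 84]

Fragments:
  [0,14): 14 bp
  [14,21): 7 bp
  [21,32): 11 bp
  [32,36): 4 bp
  [36,60): 24 bp
  [60,76): 16 bp
  [76,84): 8 bp
  [84,89): 5 bp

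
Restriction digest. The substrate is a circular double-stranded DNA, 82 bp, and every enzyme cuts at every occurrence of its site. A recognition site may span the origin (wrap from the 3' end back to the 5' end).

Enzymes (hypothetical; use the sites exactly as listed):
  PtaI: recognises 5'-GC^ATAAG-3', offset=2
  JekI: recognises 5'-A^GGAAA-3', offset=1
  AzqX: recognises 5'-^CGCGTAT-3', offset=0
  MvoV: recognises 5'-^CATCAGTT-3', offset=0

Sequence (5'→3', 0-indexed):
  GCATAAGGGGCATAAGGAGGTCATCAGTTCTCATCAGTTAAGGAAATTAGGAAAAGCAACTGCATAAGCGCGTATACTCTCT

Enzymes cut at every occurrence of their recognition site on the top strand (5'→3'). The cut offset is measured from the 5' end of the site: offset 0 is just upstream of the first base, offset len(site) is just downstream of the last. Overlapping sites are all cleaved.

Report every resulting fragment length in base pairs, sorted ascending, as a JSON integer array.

[5,8,9,10,10,10,14,16]

Per-enzyme occurrences:
  PtaI GCATAAG/2: at [0, 9, 61] ⇒ [2, 11, 63]
  JekI AGGAAA/1: at [40, 48] ⇒ [41, 49]
  AzqX CGCGTAT/0: at [68] ⇒ [68]
  MvoV CATCAGTT/0: at [21, 31] ⇒ [21, 31]

All cut coordinates (distinct, sorted): [2, 11, 21, 31, 41, 49, 63, 68]

Fragment lengths:
  2→11: 9 bp
  11→21: 10 bp
  21→31: 10 bp
  31→41: 10 bp
  41→49: 8 bp
  49→63: 14 bp
  63→68: 5 bp
  68→2 (wrap): 82-68+2 = 16 bp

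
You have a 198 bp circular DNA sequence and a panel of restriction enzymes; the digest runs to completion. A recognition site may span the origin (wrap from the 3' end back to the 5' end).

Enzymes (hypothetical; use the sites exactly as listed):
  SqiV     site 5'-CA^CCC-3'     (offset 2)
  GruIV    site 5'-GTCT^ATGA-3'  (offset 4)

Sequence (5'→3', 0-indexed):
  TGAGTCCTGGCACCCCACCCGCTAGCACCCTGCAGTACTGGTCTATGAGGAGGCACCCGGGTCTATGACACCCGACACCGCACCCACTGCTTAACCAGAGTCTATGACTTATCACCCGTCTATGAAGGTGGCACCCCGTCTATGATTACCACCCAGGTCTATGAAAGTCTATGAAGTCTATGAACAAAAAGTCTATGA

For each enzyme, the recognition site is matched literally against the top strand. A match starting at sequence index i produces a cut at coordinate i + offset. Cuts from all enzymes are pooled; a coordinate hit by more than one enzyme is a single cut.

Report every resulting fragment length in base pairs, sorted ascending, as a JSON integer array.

[5,6,7,8,9,9,9,10,10,10,11,11,12,12,15,16,17,21]

Per-enzyme occurrences:
  SqiV CACCC/2: at [10, 15, 25, 53, 68, 80, 112, 131, 149] ⇒ [12, 17, 27, 55, 70, 82, 114, 133, 151]
  GruIV GTCTATGA/4: at [40, 60, 99, 117, 137, 156, 166, 175, 190] ⇒ [44, 64, 103, 121, 141, 160, 170, 179, 194]

Pooled cuts: [12, 17, 27, 44, 55, 64, 70, 82, 103, 114, 121, 133, 141, 151, 160, 170, 179, 194]

Fragment lengths:
  12→17: 5 bp
  17→27: 10 bp
  27→44: 17 bp
  44→55: 11 bp
  55→64: 9 bp
  64→70: 6 bp
  70→82: 12 bp
  82→103: 21 bp
  103→114: 11 bp
  114→121: 7 bp
  121→133: 12 bp
  133→141: 8 bp
  141→151: 10 bp
  151→160: 9 bp
  160→170: 10 bp
  170→179: 9 bp
  179→194: 15 bp
  194→12 (wrap): 198-194+12 = 16 bp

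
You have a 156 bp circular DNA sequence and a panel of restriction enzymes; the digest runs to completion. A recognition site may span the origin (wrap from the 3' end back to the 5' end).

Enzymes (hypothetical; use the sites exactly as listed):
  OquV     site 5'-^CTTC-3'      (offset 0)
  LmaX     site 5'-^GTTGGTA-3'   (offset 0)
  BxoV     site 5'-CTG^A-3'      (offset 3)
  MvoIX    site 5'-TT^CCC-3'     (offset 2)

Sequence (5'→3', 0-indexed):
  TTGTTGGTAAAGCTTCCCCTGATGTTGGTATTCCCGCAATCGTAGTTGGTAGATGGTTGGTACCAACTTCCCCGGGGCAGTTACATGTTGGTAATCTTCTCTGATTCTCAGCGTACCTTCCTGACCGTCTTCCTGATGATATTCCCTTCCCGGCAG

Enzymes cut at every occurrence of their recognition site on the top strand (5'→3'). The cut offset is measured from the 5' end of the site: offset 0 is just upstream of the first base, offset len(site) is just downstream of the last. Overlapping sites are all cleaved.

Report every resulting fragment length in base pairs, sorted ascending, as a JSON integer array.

Per-enzyme occurrences:
  OquV (CTTC, off=0): starts [12, 66, 95, 116, 128, 145] → cuts [12, 66, 95, 116, 128, 145]
  LmaX (GTTGGTA, off=0): starts [2, 23, 44, 55, 86] → cuts [2, 23, 44, 55, 86]
  BxoV (CTGA, off=3): starts [18, 100, 120, 132] → cuts [21, 103, 123, 135]
  MvoIX (TTCCC, off=2): starts [13, 30, 67, 141, 146] → cuts [15, 32, 69, 143, 148]

All cut coordinates (distinct, sorted): [2, 12, 15, 21, 23, 32, 44, 55, 66, 69, 86, 95, 103, 116, 123, 128, 135, 143, 145, 148]

Fragments:
  2→12: 10 bp
  12→15: 3 bp
  15→21: 6 bp
  21→23: 2 bp
  23→32: 9 bp
  32→44: 12 bp
  44→55: 11 bp
  55→66: 11 bp
  66→69: 3 bp
  69→86: 17 bp
  86→95: 9 bp
  95→103: 8 bp
  103→116: 13 bp
  116→123: 7 bp
  123→128: 5 bp
  128→135: 7 bp
  135→143: 8 bp
  143→145: 2 bp
  145→148: 3 bp
  148→2 (wrap): 156-148+2 = 10 bp

[2,2,3,3,3,5,6,7,7,8,8,9,9,10,10,11,11,12,13,17]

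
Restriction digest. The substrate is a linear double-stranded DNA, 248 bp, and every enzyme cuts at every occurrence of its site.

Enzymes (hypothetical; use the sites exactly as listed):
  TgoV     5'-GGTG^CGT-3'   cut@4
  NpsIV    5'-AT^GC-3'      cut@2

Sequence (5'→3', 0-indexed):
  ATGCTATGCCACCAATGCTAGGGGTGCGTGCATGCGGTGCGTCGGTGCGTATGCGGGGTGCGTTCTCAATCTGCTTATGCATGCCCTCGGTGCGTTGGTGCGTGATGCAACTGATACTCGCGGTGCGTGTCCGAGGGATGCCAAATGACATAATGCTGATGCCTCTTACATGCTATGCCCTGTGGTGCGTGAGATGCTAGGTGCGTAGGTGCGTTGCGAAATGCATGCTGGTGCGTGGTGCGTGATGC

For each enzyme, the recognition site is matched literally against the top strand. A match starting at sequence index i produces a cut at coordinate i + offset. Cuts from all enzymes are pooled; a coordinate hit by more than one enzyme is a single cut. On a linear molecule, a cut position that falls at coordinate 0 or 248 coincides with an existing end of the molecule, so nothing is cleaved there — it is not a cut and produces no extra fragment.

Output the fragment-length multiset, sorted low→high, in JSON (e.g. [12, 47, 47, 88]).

Scan for sites:
  TgoV GGTGCGT/4: at [22, 35, 43, 56, 88, 96, 121, 183, 199, 207, 229, 236] ⇒ [26, 39, 47, 60, 92, 100, 125, 187, 203, 211, 233, 240]
  NpsIV ATGC/2: at [0, 5, 14, 31, 50, 76, 80, 104, 137, 152, 158, 169, 174, 193, 220, 224, 244] ⇒ [2, 7, 16, 33, 52, 78, 82, 106, 139, 154, 160, 171, 176, 195, 222, 226, 246]

All cut coordinates (distinct, sorted): [2, 7, 16, 26, 33, 39, 47, 52, 60, 78, 82, 92, 100, 106, 125, 139, 154, 160, 171, 176, 187, 195, 203, 211, 222, 226, 233, 240, 246]

Fragment lengths:
  [0,2): 2 bp
  [2,7): 5 bp
  [7,16): 9 bp
  [16,26): 10 bp
  [26,33): 7 bp
  [33,39): 6 bp
  [39,47): 8 bp
  [47,52): 5 bp
  [52,60): 8 bp
  [60,78): 18 bp
  [78,82): 4 bp
  [82,92): 10 bp
  [92,100): 8 bp
  [100,106): 6 bp
  [106,125): 19 bp
  [125,139): 14 bp
  [139,154): 15 bp
  [154,160): 6 bp
  [160,171): 11 bp
  [171,176): 5 bp
  [176,187): 11 bp
  [187,195): 8 bp
  [195,203): 8 bp
  [203,211): 8 bp
  [211,222): 11 bp
  [222,226): 4 bp
  [226,233): 7 bp
  [233,240): 7 bp
  [240,246): 6 bp
  [246,248): 2 bp

[2,2,4,4,5,5,5,6,6,6,6,7,7,7,8,8,8,8,8,8,9,10,10,11,11,11,14,15,18,19]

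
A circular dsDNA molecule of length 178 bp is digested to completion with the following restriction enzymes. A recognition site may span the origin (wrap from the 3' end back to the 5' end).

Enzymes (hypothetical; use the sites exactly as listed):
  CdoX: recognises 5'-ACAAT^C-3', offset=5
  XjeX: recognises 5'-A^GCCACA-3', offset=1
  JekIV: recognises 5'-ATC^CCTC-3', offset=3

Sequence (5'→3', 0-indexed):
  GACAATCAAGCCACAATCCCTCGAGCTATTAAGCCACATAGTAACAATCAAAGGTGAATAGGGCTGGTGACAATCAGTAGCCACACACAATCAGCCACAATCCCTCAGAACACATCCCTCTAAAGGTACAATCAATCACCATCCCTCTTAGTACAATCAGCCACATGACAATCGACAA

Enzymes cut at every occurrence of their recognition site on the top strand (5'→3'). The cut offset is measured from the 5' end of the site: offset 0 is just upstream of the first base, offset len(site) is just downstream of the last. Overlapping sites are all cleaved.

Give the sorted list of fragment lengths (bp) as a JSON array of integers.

[1,1,2,2,3,5,8,8,11,12,12,13,14,14,14,16,16,26]

Site scan:
  CdoX (ACAATC, off=5): starts [1, 12, 43, 69, 86, 96, 127, 152, 167] → cuts [6, 17, 48, 74, 91, 101, 132, 157, 172]
  XjeX (AGCCACA, off=1): starts [8, 31, 78, 92, 158] → cuts [9, 32, 79, 93, 159]
  JekIV (ATCCCTC, off=3): starts [15, 99, 113, 140] → cuts [18, 102, 116, 143]

All cut coordinates (distinct, sorted): [6, 9, 17, 18, 32, 48, 74, 79, 91, 93, 101, 102, 116, 132, 143, 157, 159, 172]

Fragment lengths:
  6→9: 3 bp
  9→17: 8 bp
  17→18: 1 bp
  18→32: 14 bp
  32→48: 16 bp
  48→74: 26 bp
  74→79: 5 bp
  79→91: 12 bp
  91→93: 2 bp
  93→101: 8 bp
  101→102: 1 bp
  102→116: 14 bp
  116→132: 16 bp
  132→143: 11 bp
  143→157: 14 bp
  157→159: 2 bp
  159→172: 13 bp
  172→6 (wrap): 178-172+6 = 12 bp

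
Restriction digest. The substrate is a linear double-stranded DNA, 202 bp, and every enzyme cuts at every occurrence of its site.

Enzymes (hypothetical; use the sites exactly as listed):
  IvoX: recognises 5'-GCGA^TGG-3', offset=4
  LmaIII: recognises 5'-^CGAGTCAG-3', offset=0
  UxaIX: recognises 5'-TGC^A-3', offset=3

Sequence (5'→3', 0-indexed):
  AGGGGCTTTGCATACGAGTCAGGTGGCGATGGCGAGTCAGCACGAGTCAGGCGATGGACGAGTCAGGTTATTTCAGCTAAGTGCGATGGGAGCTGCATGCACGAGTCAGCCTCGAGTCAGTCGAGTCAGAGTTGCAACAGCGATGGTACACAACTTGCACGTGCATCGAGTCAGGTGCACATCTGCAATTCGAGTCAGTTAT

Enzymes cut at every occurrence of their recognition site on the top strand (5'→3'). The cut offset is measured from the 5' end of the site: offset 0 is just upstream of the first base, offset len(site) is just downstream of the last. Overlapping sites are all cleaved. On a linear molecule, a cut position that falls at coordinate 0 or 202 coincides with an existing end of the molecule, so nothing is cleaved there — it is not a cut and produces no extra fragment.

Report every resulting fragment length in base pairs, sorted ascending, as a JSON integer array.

[1,2,3,3,4,4,4,6,8,8,9,10,10,11,11,12,12,12,14,15,15,28]

Per-enzyme occurrences:
  IvoX (GCGATGG, off=4): starts [25, 50, 82, 139] → cuts [29, 54, 86, 143]
  LmaIII (CGAGTCAG, off=0): starts [14, 32, 42, 58, 101, 112, 121, 166, 190] → cuts [14, 32, 42, 58, 101, 112, 121, 166, 190]
  UxaIX (TGCA, off=3): starts [8, 93, 97, 132, 155, 161, 175, 183] → cuts [11, 96, 100, 135, 158, 164, 178, 186]

All cut coordinates (distinct, sorted): [11, 14, 29, 32, 42, 54, 58, 86, 96, 100, 101, 112, 121, 135, 143, 158, 164, 166, 178, 186, 190]

Fragment lengths:
  [0,11): 11 bp
  [11,14): 3 bp
  [14,29): 15 bp
  [29,32): 3 bp
  [32,42): 10 bp
  [42,54): 12 bp
  [54,58): 4 bp
  [58,86): 28 bp
  [86,96): 10 bp
  [96,100): 4 bp
  [100,101): 1 bp
  [101,112): 11 bp
  [112,121): 9 bp
  [121,135): 14 bp
  [135,143): 8 bp
  [143,158): 15 bp
  [158,164): 6 bp
  [164,166): 2 bp
  [166,178): 12 bp
  [178,186): 8 bp
  [186,190): 4 bp
  [190,202): 12 bp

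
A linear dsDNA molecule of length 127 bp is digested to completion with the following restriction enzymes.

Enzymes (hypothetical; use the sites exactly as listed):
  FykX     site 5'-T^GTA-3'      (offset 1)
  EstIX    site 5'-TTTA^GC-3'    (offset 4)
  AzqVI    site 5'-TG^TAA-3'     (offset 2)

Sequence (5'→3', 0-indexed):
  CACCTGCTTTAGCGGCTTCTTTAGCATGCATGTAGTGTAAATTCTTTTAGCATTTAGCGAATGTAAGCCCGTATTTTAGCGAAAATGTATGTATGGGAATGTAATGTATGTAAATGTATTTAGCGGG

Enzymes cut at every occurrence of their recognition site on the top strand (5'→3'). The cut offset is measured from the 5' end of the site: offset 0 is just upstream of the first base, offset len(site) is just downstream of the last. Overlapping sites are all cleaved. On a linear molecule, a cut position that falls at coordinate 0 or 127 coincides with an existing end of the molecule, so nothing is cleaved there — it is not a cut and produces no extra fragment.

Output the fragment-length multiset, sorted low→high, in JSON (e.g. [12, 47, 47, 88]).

[1,1,1,1,4,4,4,5,5,5,6,7,7,8,8,10,11,12,12,15]

Per-enzyme occurrences:
  FykX TGTA/1: at [30, 35, 61, 85, 89, 99, 104, 108, 114] ⇒ [31, 36, 62, 86, 90, 100, 105, 109, 115]
  EstIX TTTAGC/4: at [7, 19, 45, 52, 74, 118] ⇒ [11, 23, 49, 56, 78, 122]
  AzqVI TGTAA/2: at [35, 61, 99, 108] ⇒ [37, 63, 101, 110]

Pooled cuts: [11, 23, 31, 36, 37, 49, 56, 62, 63, 78, 86, 90, 100, 101, 105, 109, 110, 115, 122]

Fragment lengths:
  [0,11): 11 bp
  [11,23): 12 bp
  [23,31): 8 bp
  [31,36): 5 bp
  [36,37): 1 bp
  [37,49): 12 bp
  [49,56): 7 bp
  [56,62): 6 bp
  [62,63): 1 bp
  [63,78): 15 bp
  [78,86): 8 bp
  [86,90): 4 bp
  [90,100): 10 bp
  [100,101): 1 bp
  [101,105): 4 bp
  [105,109): 4 bp
  [109,110): 1 bp
  [110,115): 5 bp
  [115,122): 7 bp
  [122,127): 5 bp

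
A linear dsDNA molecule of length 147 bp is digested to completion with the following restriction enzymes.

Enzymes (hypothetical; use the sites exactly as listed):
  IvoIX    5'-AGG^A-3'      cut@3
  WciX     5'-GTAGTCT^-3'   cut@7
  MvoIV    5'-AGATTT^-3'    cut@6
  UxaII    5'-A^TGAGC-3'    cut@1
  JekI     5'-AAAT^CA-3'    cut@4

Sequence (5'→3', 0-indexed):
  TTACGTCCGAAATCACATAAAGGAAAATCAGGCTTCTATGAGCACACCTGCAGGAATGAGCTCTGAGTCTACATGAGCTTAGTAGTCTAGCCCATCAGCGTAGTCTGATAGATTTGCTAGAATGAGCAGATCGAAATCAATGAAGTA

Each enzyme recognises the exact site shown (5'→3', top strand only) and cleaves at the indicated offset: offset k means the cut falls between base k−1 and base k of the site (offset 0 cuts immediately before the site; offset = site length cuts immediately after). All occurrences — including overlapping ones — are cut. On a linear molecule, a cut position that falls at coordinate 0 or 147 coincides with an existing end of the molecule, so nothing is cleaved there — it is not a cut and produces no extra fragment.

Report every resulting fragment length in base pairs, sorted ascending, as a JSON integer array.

Per-enzyme occurrences:
  IvoIX AGGA/3: at [20, 51] ⇒ [23, 54]
  WciX GTAGTCT/7: at [81, 99] ⇒ [88, 106]
  MvoIV AGATTT/6: at [109] ⇒ [115]
  UxaII ATGAGC/1: at [37, 55, 72, 121] ⇒ [38, 56, 73, 122]
  JekI AAATCA/4: at [9, 24, 133] ⇒ [13, 28, 137]

All cut coordinates (distinct, sorted): [13, 23, 28, 38, 54, 56, 73, 88, 106, 115, 122, 137]

Fragments:
  [0,13): 13 bp
  [13,23): 10 bp
  [23,28): 5 bp
  [28,38): 10 bp
  [38,54): 16 bp
  [54,56): 2 bp
  [56,73): 17 bp
  [73,88): 15 bp
  [88,106): 18 bp
  [106,115): 9 bp
  [115,122): 7 bp
  [122,137): 15 bp
  [137,147): 10 bp

[2,5,7,9,10,10,10,13,15,15,16,17,18]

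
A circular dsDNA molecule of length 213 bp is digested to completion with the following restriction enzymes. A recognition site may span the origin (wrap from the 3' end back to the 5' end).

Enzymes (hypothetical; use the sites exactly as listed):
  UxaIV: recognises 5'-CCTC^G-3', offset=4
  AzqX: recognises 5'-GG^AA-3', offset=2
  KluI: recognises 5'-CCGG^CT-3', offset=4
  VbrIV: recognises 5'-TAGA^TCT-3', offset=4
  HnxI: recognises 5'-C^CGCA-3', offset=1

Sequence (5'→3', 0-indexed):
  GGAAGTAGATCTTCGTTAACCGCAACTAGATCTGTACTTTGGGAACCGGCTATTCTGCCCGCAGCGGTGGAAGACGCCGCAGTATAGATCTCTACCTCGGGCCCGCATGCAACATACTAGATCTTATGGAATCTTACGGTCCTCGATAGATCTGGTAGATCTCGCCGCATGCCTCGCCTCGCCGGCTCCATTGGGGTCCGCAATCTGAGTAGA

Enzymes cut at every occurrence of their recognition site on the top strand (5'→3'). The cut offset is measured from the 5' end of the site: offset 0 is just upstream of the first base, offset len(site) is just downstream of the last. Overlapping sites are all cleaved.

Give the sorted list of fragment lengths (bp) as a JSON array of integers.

Site scan:
  UxaIV CCTCG/4: at [94, 140, 171, 176] ⇒ [98, 144, 175, 180]
  AzqX GGAA/2: at [0, 41, 68, 127] ⇒ [2, 43, 70, 129]
  KluI CCGGCT/4: at [45, 181] ⇒ [49, 185]
  VbrIV TAGATCT/4: at [5, 26, 84, 117, 146, 155] ⇒ [9, 30, 88, 121, 150, 159]
  HnxI CCGCA/1: at [19, 58, 76, 102, 164, 197] ⇒ [20, 59, 77, 103, 165, 198]

Pooled cuts: [2, 9, 20, 30, 43, 49, 59, 70, 77, 88, 98, 103, 121, 129, 144, 150, 159, 165, 175, 180, 185, 198]

Fragments:
  2→9: 7 bp
  9→20: 11 bp
  20→30: 10 bp
  30→43: 13 bp
  43→49: 6 bp
  49→59: 10 bp
  59→70: 11 bp
  70→77: 7 bp
  77→88: 11 bp
  88→98: 10 bp
  98→103: 5 bp
  103→121: 18 bp
  121→129: 8 bp
  129→144: 15 bp
  144→150: 6 bp
  150→159: 9 bp
  159→165: 6 bp
  165→175: 10 bp
  175→180: 5 bp
  180→185: 5 bp
  185→198: 13 bp
  198→2 (wrap): 213-198+2 = 17 bp

[5,5,5,6,6,6,7,7,8,9,10,10,10,10,11,11,11,13,13,15,17,18]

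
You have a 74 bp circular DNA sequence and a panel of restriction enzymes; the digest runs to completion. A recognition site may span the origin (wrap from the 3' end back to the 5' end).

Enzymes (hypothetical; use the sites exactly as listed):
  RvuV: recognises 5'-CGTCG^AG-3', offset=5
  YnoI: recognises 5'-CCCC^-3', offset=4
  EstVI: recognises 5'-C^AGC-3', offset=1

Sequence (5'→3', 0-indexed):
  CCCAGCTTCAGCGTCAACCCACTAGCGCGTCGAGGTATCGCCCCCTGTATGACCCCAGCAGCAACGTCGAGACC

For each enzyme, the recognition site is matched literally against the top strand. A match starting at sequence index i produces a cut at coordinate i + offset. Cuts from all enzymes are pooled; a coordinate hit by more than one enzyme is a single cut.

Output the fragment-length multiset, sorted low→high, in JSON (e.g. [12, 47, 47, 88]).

Per-enzyme occurrences:
  RvuV (CGTCGAG, off=5): starts [27, 64] → cuts [32, 69]
  YnoI (CCCC, off=4): starts [40, 41, 52, 72, 73] → cuts [2, 3, 44, 45, 56]
  EstVI (CAGC, off=1): starts [2, 8, 55, 58] → cuts [3, 9, 56, 59]

All cut coordinates (distinct, sorted): [2, 3, 9, 32, 44, 45, 56, 59, 69]

Fragments:
  2→3: 1 bp
  3→9: 6 bp
  9→32: 23 bp
  32→44: 12 bp
  44→45: 1 bp
  45→56: 11 bp
  56→59: 3 bp
  59→69: 10 bp
  69→2 (wrap): 74-69+2 = 7 bp

[1,1,3,6,7,10,11,12,23]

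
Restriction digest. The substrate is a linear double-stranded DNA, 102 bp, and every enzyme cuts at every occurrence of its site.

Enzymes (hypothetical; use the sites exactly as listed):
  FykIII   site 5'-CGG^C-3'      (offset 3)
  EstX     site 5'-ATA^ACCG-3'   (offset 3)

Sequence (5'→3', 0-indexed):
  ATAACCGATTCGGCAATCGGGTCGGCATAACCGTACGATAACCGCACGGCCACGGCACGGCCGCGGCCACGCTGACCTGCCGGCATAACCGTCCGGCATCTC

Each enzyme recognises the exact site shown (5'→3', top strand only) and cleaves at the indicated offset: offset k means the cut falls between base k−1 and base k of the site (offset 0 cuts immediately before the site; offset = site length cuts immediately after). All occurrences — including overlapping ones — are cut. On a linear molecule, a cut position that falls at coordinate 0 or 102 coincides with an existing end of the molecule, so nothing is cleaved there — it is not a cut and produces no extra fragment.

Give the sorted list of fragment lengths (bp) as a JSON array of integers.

[3,4,4,5,6,6,6,9,9,10,11,12,17]

Per-enzyme occurrences:
  FykIII (CGGC, off=3): starts [10, 22, 46, 52, 57, 63, 80, 93] → cuts [13, 25, 49, 55, 60, 66, 83, 96]
  EstX (ATAACCG, off=3): starts [0, 26, 37, 84] → cuts [3, 29, 40, 87]

Pooled cuts: [3, 13, 25, 29, 40, 49, 55, 60, 66, 83, 87, 96]

Fragments:
  [0,3): 3 bp
  [3,13): 10 bp
  [13,25): 12 bp
  [25,29): 4 bp
  [29,40): 11 bp
  [40,49): 9 bp
  [49,55): 6 bp
  [55,60): 5 bp
  [60,66): 6 bp
  [66,83): 17 bp
  [83,87): 4 bp
  [87,96): 9 bp
  [96,102): 6 bp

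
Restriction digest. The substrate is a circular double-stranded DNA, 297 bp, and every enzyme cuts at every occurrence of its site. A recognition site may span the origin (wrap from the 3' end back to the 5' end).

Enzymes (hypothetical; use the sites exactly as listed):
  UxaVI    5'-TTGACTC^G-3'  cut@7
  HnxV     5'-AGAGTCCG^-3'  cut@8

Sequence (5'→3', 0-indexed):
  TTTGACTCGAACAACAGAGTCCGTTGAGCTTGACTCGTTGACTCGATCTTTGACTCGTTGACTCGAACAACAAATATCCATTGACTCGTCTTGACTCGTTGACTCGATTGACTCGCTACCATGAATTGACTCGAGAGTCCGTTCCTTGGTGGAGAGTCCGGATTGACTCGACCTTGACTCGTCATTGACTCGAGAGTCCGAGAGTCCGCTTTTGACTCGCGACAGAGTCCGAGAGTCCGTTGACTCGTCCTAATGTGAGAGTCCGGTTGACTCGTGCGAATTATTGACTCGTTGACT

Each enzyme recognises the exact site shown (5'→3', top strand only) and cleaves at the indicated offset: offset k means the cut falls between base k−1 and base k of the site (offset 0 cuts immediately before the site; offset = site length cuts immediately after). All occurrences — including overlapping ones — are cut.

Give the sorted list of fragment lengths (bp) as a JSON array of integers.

[7,8,8,8,8,8,8,9,9,9,9,10,10,11,11,12,13,13,15,15,17,18,19,19,23]

Site scan:
  UxaVI TTGACTCG/7: at [1, 29, 37, 49, 57, 80, 90, 98, 107, 125, 162, 173, 184, 211, 239, 266, 283] ⇒ [8, 36, 44, 56, 64, 87, 97, 105, 114, 132, 169, 180, 191, 218, 246, 273, 290]
  HnxV AGAGTCCG/8: at [15, 133, 152, 192, 200, 223, 231, 257] ⇒ [23, 141, 160, 200, 208, 231, 239, 265]

Pooled cuts: [8, 23, 36, 44, 56, 64, 87, 97, 105, 114, 132, 141, 160, 169, 180, 191, 200, 208, 218, 231, 239, 246, 265, 273, 290]

Fragment lengths:
  8→23: 15 bp
  23→36: 13 bp
  36→44: 8 bp
  44→56: 12 bp
  56→64: 8 bp
  64→87: 23 bp
  87→97: 10 bp
  97→105: 8 bp
  105→114: 9 bp
  114→132: 18 bp
  132→141: 9 bp
  141→160: 19 bp
  160→169: 9 bp
  169→180: 11 bp
  180→191: 11 bp
  191→200: 9 bp
  200→208: 8 bp
  208→218: 10 bp
  218→231: 13 bp
  231→239: 8 bp
  239→246: 7 bp
  246→265: 19 bp
  265→273: 8 bp
  273→290: 17 bp
  290→8 (wrap): 297-290+8 = 15 bp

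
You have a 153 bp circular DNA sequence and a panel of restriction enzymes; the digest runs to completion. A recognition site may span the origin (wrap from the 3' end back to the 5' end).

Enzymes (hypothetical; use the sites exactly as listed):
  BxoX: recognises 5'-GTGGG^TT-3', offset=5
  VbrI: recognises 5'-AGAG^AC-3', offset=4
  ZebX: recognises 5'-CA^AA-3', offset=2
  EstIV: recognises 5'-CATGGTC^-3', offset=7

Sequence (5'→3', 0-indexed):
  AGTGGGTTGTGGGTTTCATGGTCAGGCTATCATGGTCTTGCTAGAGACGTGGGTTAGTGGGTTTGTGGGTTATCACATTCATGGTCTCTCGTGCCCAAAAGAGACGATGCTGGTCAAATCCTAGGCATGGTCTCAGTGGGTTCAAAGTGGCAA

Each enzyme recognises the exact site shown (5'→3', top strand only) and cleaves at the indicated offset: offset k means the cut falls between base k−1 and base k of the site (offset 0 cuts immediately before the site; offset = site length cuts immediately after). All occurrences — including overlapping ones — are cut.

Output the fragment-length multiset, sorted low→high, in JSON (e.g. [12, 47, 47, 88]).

Scan for sites:
  BxoX GTGGGTT/5: at [1, 8, 48, 56, 64, 135] ⇒ [6, 13, 53, 61, 69, 140]
  VbrI AGAGAC/4: at [42, 99] ⇒ [46, 103]
  ZebX CAAA/2: at [95, 114, 142, 150] ⇒ [97, 116, 144, 152]
  EstIV CATGGTC/7: at [16, 30, 79, 125] ⇒ [23, 37, 86, 132]

Pooled cuts: [6, 13, 23, 37, 46, 53, 61, 69, 86, 97, 103, 116, 132, 140, 144, 152]

Fragment lengths:
  6→13: 7 bp
  13→23: 10 bp
  23→37: 14 bp
  37→46: 9 bp
  46→53: 7 bp
  53→61: 8 bp
  61→69: 8 bp
  69→86: 17 bp
  86→97: 11 bp
  97→103: 6 bp
  103→116: 13 bp
  116→132: 16 bp
  132→140: 8 bp
  140→144: 4 bp
  144→152: 8 bp
  152→6 (wrap): 153-152+6 = 7 bp

[4,6,7,7,7,8,8,8,8,9,10,11,13,14,16,17]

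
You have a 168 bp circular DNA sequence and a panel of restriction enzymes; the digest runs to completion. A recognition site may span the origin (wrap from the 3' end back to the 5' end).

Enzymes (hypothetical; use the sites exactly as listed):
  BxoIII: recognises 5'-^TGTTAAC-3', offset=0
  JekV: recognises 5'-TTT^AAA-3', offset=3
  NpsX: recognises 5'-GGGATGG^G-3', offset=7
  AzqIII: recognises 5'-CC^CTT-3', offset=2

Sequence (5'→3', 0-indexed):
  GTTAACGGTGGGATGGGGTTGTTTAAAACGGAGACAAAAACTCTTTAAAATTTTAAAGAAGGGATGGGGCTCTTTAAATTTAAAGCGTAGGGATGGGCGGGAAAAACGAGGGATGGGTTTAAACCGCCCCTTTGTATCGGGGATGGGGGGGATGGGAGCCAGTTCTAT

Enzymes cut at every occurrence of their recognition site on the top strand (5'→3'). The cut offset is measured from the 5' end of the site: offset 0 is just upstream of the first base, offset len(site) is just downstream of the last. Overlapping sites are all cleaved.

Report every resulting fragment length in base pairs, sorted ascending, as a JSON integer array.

Site scan:
  BxoIII TGTTAAC/0: at [167] ⇒ [167]
  JekV TTTAAA/3: at [21, 43, 51, 72, 78, 117] ⇒ [24, 46, 54, 75, 81, 120]
  NpsX GGGATGGG/7: at [9, 60, 89, 109, 139, 148] ⇒ [16, 67, 96, 116, 146, 155]
  AzqIII CCCTT/2: at [127] ⇒ [129]

Pooled cuts: [16, 24, 46, 54, 67, 75, 81, 96, 116, 120, 129, 146, 155, 167]

Fragments:
  16→24: 8 bp
  24→46: 22 bp
  46→54: 8 bp
  54→67: 13 bp
  67→75: 8 bp
  75→81: 6 bp
  81→96: 15 bp
  96→116: 20 bp
  116→120: 4 bp
  120→129: 9 bp
  129→146: 17 bp
  146→155: 9 bp
  155→167: 12 bp
  167→16 (wrap): 168-167+16 = 17 bp

[4,6,8,8,8,9,9,12,13,15,17,17,20,22]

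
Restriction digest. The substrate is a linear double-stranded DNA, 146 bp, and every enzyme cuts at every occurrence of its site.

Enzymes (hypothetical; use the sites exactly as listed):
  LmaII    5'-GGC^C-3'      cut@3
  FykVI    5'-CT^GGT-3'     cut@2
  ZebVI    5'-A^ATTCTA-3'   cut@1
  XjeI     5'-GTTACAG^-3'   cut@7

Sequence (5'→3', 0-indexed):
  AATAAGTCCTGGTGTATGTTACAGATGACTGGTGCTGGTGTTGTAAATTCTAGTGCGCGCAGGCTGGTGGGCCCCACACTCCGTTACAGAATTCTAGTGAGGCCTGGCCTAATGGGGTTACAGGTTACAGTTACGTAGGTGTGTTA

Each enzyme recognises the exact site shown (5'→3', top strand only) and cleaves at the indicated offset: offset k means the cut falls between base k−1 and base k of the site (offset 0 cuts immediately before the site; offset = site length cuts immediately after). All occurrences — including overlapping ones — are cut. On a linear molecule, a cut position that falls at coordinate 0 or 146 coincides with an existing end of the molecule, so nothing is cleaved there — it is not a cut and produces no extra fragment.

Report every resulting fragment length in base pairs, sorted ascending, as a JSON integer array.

Site scan:
  LmaII GGCC/3: at [69, 100, 105] ⇒ [72, 103, 108]
  FykVI CTGGT/2: at [8, 28, 34, 63] ⇒ [10, 30, 36, 65]
  ZebVI AATTCTA/1: at [45, 89] ⇒ [46, 90]
  XjeI GTTACAG/7: at [17, 82, 116, 123] ⇒ [24, 89, 123, 130]

All cut coordinates (distinct, sorted): [10, 24, 30, 36, 46, 65, 72, 89, 90, 103, 108, 123, 130]

Fragment lengths:
  [0,10): 10 bp
  [10,24): 14 bp
  [24,30): 6 bp
  [30,36): 6 bp
  [36,46): 10 bp
  [46,65): 19 bp
  [65,72): 7 bp
  [72,89): 17 bp
  [89,90): 1 bp
  [90,103): 13 bp
  [103,108): 5 bp
  [108,123): 15 bp
  [123,130): 7 bp
  [130,146): 16 bp

[1,5,6,6,7,7,10,10,13,14,15,16,17,19]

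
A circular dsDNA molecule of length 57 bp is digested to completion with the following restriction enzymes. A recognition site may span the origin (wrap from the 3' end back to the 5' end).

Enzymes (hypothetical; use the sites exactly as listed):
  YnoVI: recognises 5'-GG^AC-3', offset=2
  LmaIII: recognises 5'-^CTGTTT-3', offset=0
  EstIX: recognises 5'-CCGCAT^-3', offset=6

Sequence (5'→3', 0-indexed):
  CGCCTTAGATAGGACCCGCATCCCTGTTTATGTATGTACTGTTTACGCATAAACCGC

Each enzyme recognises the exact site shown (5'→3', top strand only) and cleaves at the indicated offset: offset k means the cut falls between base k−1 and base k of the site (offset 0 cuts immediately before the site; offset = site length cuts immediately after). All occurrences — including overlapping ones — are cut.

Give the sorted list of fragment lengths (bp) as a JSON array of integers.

[2,8,15,32]

Scan for sites:
  YnoVI (GGAC, off=2): starts [11] → cuts [13]
  LmaIII (CTGTTT, off=0): starts [23, 38] → cuts [23, 38]
  EstIX (CCGCAT, off=6): starts [15] → cuts [21]

Pooled cuts: [13, 21, 23, 38]

Fragment lengths:
  13→21: 8 bp
  21→23: 2 bp
  23→38: 15 bp
  38→13 (wrap): 57-38+13 = 32 bp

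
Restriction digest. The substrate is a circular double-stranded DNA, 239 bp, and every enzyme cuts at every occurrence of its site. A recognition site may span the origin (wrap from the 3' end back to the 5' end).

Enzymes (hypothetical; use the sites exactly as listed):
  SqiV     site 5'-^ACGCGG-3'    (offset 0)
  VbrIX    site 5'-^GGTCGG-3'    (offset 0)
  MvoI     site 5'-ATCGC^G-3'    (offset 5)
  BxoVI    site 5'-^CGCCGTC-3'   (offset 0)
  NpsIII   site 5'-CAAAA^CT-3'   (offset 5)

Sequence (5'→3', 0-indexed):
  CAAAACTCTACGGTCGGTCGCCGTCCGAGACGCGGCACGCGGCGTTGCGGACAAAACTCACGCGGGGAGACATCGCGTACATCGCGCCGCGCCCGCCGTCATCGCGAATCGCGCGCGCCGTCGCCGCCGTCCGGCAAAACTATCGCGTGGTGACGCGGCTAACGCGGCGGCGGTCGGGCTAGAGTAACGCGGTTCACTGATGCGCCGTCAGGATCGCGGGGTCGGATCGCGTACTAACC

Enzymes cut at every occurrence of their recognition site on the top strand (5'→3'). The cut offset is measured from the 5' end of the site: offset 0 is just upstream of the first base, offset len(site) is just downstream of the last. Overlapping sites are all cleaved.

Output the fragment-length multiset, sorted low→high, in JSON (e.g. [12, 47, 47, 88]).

[2,3,3,6,6,7,7,7,7,8,9,9,9,10,11,11,12,14,15,15,15,16,17,20]

Scan for sites:
  SqiV ACGCGG/0: at [29, 36, 59, 152, 161, 186] ⇒ [29, 36, 59, 152, 161, 186]
  VbrIX GGTCGG/0: at [11, 171, 219] ⇒ [11, 171, 219]
  MvoI ATCGCG/5: at [71, 80, 100, 107, 141, 212, 225] ⇒ [76, 85, 105, 112, 146, 217, 230]
  BxoVI CGCCGTC/0: at [18, 93, 115, 124, 202] ⇒ [18, 93, 115, 124, 202]
  NpsIII CAAAACT/5: at [0, 51, 134] ⇒ [5, 56, 139]

Pooled cuts: [5, 11, 18, 29, 36, 56, 59, 76, 85, 93, 105, 112, 115, 124, 139, 146, 152, 161, 171, 186, 202, 217, 219, 230]

Fragment lengths:
  5→11: 6 bp
  11→18: 7 bp
  18→29: 11 bp
  29→36: 7 bp
  36→56: 20 bp
  56→59: 3 bp
  59→76: 17 bp
  76→85: 9 bp
  85→93: 8 bp
  93→105: 12 bp
  105→112: 7 bp
  112→115: 3 bp
  115→124: 9 bp
  124→139: 15 bp
  139→146: 7 bp
  146→152: 6 bp
  152→161: 9 bp
  161→171: 10 bp
  171→186: 15 bp
  186→202: 16 bp
  202→217: 15 bp
  217→219: 2 bp
  219→230: 11 bp
  230→5 (wrap): 239-230+5 = 14 bp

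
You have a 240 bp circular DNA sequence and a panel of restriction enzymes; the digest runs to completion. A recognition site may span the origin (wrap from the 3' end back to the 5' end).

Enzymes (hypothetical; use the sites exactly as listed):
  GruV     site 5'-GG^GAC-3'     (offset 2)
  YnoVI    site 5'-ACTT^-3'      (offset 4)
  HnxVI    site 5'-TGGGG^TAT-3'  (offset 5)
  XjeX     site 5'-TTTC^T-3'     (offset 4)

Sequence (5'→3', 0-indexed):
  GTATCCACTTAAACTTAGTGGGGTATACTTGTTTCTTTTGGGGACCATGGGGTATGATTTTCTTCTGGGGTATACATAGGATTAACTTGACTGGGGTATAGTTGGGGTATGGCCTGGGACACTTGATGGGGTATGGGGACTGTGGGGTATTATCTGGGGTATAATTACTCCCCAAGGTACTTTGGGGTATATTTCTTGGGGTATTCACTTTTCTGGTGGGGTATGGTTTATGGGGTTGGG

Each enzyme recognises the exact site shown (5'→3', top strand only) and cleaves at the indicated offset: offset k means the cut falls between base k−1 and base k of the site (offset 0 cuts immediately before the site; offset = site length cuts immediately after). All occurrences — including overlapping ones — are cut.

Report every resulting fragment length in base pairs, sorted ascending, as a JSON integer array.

[3,5,5,6,6,6,7,7,7,7,7,8,8,8,8,9,9,10,10,10,10,11,12,18,20,23]

Scan for sites:
  GruV GGGAC/2: at [40, 115, 135] ⇒ [42, 117, 137]
  YnoVI ACTT/4: at [6, 12, 26, 84, 120, 178, 206] ⇒ [10, 16, 30, 88, 124, 182, 210]
  HnxVI TGGGGTAT/5: at [18, 47, 65, 91, 102, 126, 142, 154, 182, 196, 216, 236] ⇒ [1, 23, 52, 70, 96, 107, 131, 147, 159, 187, 201, 221]
  XjeX TTTCT/4: at [31, 58, 191, 209] ⇒ [35, 62, 195, 213]

All cut coordinates (distinct, sorted): [1, 10, 16, 23, 30, 35, 42, 52, 62, 70, 88, 96, 107, 117, 124, 131, 137, 147, 159, 182, 187, 195, 201, 210, 213, 221]

Fragment lengths:
  1→10: 9 bp
  10→16: 6 bp
  16→23: 7 bp
  23→30: 7 bp
  30→35: 5 bp
  35→42: 7 bp
  42→52: 10 bp
  52→62: 10 bp
  62→70: 8 bp
  70→88: 18 bp
  88→96: 8 bp
  96→107: 11 bp
  107→117: 10 bp
  117→124: 7 bp
  124→131: 7 bp
  131→137: 6 bp
  137→147: 10 bp
  147→159: 12 bp
  159→182: 23 bp
  182→187: 5 bp
  187→195: 8 bp
  195→201: 6 bp
  201→210: 9 bp
  210→213: 3 bp
  213→221: 8 bp
  221→1 (wrap): 240-221+1 = 20 bp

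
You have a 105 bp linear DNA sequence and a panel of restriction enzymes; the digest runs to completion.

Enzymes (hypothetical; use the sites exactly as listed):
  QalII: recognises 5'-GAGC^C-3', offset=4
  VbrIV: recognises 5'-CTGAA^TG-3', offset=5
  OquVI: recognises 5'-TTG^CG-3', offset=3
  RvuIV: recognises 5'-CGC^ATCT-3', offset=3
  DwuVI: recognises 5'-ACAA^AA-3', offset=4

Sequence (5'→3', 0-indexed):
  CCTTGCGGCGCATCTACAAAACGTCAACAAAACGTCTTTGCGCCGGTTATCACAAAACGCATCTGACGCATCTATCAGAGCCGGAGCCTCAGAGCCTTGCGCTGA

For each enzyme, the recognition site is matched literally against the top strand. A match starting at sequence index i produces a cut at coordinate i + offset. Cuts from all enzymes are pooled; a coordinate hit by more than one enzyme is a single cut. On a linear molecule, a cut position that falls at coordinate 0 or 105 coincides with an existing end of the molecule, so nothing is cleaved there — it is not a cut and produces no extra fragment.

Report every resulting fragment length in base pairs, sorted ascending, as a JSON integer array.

Scan for sites:
  QalII GAGCC/4: at [77, 83, 91] ⇒ [81, 87, 95]
  VbrIV (CTGAATG, off=5): no sites
  OquVI TTGCG/3: at [2, 37, 96] ⇒ [5, 40, 99]
  RvuIV CGCATCT/3: at [8, 57, 66] ⇒ [11, 60, 69]
  DwuVI ACAAAA/4: at [15, 26, 51] ⇒ [19, 30, 55]

All cut coordinates (distinct, sorted): [5, 11, 19, 30, 40, 55, 60, 69, 81, 87, 95, 99]

Fragments:
  [0,5): 5 bp
  [5,11): 6 bp
  [11,19): 8 bp
  [19,30): 11 bp
  [30,40): 10 bp
  [40,55): 15 bp
  [55,60): 5 bp
  [60,69): 9 bp
  [69,81): 12 bp
  [81,87): 6 bp
  [87,95): 8 bp
  [95,99): 4 bp
  [99,105): 6 bp

[4,5,5,6,6,6,8,8,9,10,11,12,15]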